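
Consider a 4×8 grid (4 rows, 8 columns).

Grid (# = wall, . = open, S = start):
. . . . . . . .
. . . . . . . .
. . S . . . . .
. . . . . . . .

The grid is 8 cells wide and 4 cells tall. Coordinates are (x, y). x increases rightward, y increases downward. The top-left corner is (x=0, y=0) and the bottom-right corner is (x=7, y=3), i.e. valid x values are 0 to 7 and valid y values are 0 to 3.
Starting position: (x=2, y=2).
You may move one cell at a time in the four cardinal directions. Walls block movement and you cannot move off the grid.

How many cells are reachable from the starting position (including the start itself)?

Answer: Reachable cells: 32

Derivation:
BFS flood-fill from (x=2, y=2):
  Distance 0: (x=2, y=2)
  Distance 1: (x=2, y=1), (x=1, y=2), (x=3, y=2), (x=2, y=3)
  Distance 2: (x=2, y=0), (x=1, y=1), (x=3, y=1), (x=0, y=2), (x=4, y=2), (x=1, y=3), (x=3, y=3)
  Distance 3: (x=1, y=0), (x=3, y=0), (x=0, y=1), (x=4, y=1), (x=5, y=2), (x=0, y=3), (x=4, y=3)
  Distance 4: (x=0, y=0), (x=4, y=0), (x=5, y=1), (x=6, y=2), (x=5, y=3)
  Distance 5: (x=5, y=0), (x=6, y=1), (x=7, y=2), (x=6, y=3)
  Distance 6: (x=6, y=0), (x=7, y=1), (x=7, y=3)
  Distance 7: (x=7, y=0)
Total reachable: 32 (grid has 32 open cells total)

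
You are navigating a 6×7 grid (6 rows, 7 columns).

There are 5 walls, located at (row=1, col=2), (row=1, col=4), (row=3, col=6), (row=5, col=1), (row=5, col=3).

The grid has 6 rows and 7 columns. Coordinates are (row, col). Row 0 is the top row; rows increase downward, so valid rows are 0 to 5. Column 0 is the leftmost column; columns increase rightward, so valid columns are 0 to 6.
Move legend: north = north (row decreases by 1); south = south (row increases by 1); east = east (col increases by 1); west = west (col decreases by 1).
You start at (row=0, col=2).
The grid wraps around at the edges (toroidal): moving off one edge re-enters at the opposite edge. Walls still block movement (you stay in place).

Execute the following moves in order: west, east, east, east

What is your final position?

Start: (row=0, col=2)
  west (west): (row=0, col=2) -> (row=0, col=1)
  east (east): (row=0, col=1) -> (row=0, col=2)
  east (east): (row=0, col=2) -> (row=0, col=3)
  east (east): (row=0, col=3) -> (row=0, col=4)
Final: (row=0, col=4)

Answer: Final position: (row=0, col=4)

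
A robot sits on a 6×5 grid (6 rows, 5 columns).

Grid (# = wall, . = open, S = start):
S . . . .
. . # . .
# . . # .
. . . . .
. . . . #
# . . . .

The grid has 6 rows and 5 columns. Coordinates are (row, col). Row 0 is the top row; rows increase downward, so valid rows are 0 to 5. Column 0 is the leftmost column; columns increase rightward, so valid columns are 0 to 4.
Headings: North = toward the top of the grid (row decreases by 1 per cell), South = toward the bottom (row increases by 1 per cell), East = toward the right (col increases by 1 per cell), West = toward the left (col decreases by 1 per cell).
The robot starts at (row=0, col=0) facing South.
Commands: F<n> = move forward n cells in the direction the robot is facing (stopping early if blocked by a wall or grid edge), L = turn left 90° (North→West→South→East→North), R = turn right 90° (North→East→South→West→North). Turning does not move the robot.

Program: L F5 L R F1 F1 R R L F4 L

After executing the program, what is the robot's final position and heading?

Answer: Final position: (row=3, col=4), facing East

Derivation:
Start: (row=0, col=0), facing South
  L: turn left, now facing East
  F5: move forward 4/5 (blocked), now at (row=0, col=4)
  L: turn left, now facing North
  R: turn right, now facing East
  F1: move forward 0/1 (blocked), now at (row=0, col=4)
  F1: move forward 0/1 (blocked), now at (row=0, col=4)
  R: turn right, now facing South
  R: turn right, now facing West
  L: turn left, now facing South
  F4: move forward 3/4 (blocked), now at (row=3, col=4)
  L: turn left, now facing East
Final: (row=3, col=4), facing East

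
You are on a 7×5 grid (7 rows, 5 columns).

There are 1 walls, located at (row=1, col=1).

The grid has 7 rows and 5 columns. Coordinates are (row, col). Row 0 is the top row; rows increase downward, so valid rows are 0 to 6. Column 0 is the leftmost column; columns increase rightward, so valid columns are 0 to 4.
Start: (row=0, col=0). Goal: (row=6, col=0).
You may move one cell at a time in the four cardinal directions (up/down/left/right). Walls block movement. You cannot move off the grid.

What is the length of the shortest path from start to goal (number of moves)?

BFS from (row=0, col=0) until reaching (row=6, col=0):
  Distance 0: (row=0, col=0)
  Distance 1: (row=0, col=1), (row=1, col=0)
  Distance 2: (row=0, col=2), (row=2, col=0)
  Distance 3: (row=0, col=3), (row=1, col=2), (row=2, col=1), (row=3, col=0)
  Distance 4: (row=0, col=4), (row=1, col=3), (row=2, col=2), (row=3, col=1), (row=4, col=0)
  Distance 5: (row=1, col=4), (row=2, col=3), (row=3, col=2), (row=4, col=1), (row=5, col=0)
  Distance 6: (row=2, col=4), (row=3, col=3), (row=4, col=2), (row=5, col=1), (row=6, col=0)  <- goal reached here
One shortest path (6 moves): (row=0, col=0) -> (row=1, col=0) -> (row=2, col=0) -> (row=3, col=0) -> (row=4, col=0) -> (row=5, col=0) -> (row=6, col=0)

Answer: Shortest path length: 6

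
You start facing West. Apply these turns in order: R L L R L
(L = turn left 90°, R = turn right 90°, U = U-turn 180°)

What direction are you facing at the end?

Start: West
  R (right (90° clockwise)) -> North
  L (left (90° counter-clockwise)) -> West
  L (left (90° counter-clockwise)) -> South
  R (right (90° clockwise)) -> West
  L (left (90° counter-clockwise)) -> South
Final: South

Answer: Final heading: South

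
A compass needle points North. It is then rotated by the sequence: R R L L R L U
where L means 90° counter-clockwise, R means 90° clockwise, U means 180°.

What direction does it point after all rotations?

Answer: Final heading: South

Derivation:
Start: North
  R (right (90° clockwise)) -> East
  R (right (90° clockwise)) -> South
  L (left (90° counter-clockwise)) -> East
  L (left (90° counter-clockwise)) -> North
  R (right (90° clockwise)) -> East
  L (left (90° counter-clockwise)) -> North
  U (U-turn (180°)) -> South
Final: South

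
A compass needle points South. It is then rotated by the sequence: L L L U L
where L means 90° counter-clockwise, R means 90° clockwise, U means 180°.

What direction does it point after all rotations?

Start: South
  L (left (90° counter-clockwise)) -> East
  L (left (90° counter-clockwise)) -> North
  L (left (90° counter-clockwise)) -> West
  U (U-turn (180°)) -> East
  L (left (90° counter-clockwise)) -> North
Final: North

Answer: Final heading: North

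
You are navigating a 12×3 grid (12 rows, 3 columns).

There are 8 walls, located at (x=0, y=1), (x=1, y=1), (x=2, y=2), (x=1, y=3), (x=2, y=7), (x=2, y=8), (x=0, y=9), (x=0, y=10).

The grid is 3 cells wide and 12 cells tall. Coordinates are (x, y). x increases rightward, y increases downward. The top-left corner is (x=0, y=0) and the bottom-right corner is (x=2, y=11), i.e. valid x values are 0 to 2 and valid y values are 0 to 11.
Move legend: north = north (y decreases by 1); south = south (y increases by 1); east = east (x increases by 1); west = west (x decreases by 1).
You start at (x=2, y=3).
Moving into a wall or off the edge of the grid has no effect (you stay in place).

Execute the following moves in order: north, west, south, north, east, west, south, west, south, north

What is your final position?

Answer: Final position: (x=1, y=4)

Derivation:
Start: (x=2, y=3)
  north (north): blocked, stay at (x=2, y=3)
  west (west): blocked, stay at (x=2, y=3)
  south (south): (x=2, y=3) -> (x=2, y=4)
  north (north): (x=2, y=4) -> (x=2, y=3)
  east (east): blocked, stay at (x=2, y=3)
  west (west): blocked, stay at (x=2, y=3)
  south (south): (x=2, y=3) -> (x=2, y=4)
  west (west): (x=2, y=4) -> (x=1, y=4)
  south (south): (x=1, y=4) -> (x=1, y=5)
  north (north): (x=1, y=5) -> (x=1, y=4)
Final: (x=1, y=4)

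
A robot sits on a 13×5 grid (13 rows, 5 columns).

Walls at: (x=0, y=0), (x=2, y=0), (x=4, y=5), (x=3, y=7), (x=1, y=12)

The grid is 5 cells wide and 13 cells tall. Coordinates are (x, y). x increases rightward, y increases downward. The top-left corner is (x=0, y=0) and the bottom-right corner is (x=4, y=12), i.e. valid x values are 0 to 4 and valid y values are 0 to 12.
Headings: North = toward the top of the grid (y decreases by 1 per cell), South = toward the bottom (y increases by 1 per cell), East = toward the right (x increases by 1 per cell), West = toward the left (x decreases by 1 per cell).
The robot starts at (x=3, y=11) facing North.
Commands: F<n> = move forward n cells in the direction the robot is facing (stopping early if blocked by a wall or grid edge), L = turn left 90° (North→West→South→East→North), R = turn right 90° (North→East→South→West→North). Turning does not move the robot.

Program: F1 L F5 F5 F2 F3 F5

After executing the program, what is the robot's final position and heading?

Answer: Final position: (x=0, y=10), facing West

Derivation:
Start: (x=3, y=11), facing North
  F1: move forward 1, now at (x=3, y=10)
  L: turn left, now facing West
  F5: move forward 3/5 (blocked), now at (x=0, y=10)
  F5: move forward 0/5 (blocked), now at (x=0, y=10)
  F2: move forward 0/2 (blocked), now at (x=0, y=10)
  F3: move forward 0/3 (blocked), now at (x=0, y=10)
  F5: move forward 0/5 (blocked), now at (x=0, y=10)
Final: (x=0, y=10), facing West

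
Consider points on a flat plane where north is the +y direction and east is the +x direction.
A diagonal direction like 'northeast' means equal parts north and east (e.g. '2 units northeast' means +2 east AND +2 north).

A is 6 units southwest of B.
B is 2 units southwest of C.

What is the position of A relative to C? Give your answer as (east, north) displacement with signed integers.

Place C at the origin (east=0, north=0).
  B is 2 units southwest of C: delta (east=-2, north=-2); B at (east=-2, north=-2).
  A is 6 units southwest of B: delta (east=-6, north=-6); A at (east=-8, north=-8).
Therefore A relative to C: (east=-8, north=-8).

Answer: A is at (east=-8, north=-8) relative to C.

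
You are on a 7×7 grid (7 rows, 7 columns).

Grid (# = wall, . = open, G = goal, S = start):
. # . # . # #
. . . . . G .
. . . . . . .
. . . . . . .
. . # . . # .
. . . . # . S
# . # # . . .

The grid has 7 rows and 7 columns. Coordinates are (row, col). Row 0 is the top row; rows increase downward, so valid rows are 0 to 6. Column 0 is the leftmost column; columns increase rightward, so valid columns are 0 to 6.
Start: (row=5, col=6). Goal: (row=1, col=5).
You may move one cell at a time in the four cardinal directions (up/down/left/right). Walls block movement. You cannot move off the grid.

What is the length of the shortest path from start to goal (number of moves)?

Answer: Shortest path length: 5

Derivation:
BFS from (row=5, col=6) until reaching (row=1, col=5):
  Distance 0: (row=5, col=6)
  Distance 1: (row=4, col=6), (row=5, col=5), (row=6, col=6)
  Distance 2: (row=3, col=6), (row=6, col=5)
  Distance 3: (row=2, col=6), (row=3, col=5), (row=6, col=4)
  Distance 4: (row=1, col=6), (row=2, col=5), (row=3, col=4)
  Distance 5: (row=1, col=5), (row=2, col=4), (row=3, col=3), (row=4, col=4)  <- goal reached here
One shortest path (5 moves): (row=5, col=6) -> (row=4, col=6) -> (row=3, col=6) -> (row=3, col=5) -> (row=2, col=5) -> (row=1, col=5)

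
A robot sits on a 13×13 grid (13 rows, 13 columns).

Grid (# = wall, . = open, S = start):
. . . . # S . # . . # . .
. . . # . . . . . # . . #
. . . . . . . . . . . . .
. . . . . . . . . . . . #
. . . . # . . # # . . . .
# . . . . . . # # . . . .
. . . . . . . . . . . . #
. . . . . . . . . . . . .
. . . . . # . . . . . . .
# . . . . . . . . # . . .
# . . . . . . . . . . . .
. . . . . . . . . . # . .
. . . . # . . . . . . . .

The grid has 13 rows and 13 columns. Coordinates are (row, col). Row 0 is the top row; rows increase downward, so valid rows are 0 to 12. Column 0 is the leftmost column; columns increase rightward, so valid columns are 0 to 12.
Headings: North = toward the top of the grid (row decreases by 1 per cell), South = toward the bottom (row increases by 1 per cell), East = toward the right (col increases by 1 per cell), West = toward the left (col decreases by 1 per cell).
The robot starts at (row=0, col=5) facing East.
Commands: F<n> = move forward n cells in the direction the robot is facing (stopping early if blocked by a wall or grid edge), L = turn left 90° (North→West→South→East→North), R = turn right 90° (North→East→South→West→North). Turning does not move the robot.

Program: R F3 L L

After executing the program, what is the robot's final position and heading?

Answer: Final position: (row=3, col=5), facing North

Derivation:
Start: (row=0, col=5), facing East
  R: turn right, now facing South
  F3: move forward 3, now at (row=3, col=5)
  L: turn left, now facing East
  L: turn left, now facing North
Final: (row=3, col=5), facing North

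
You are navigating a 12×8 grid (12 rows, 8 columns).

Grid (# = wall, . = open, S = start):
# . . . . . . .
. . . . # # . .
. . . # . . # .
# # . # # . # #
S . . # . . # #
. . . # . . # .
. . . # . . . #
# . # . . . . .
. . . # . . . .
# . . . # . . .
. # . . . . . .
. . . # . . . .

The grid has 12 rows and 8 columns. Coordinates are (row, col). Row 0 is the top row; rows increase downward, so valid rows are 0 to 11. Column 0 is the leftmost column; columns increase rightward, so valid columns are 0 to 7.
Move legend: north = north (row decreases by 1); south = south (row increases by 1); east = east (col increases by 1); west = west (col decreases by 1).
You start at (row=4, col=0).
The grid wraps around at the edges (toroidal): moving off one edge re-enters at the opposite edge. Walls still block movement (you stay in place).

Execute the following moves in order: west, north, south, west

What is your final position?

Start: (row=4, col=0)
  west (west): blocked, stay at (row=4, col=0)
  north (north): blocked, stay at (row=4, col=0)
  south (south): (row=4, col=0) -> (row=5, col=0)
  west (west): (row=5, col=0) -> (row=5, col=7)
Final: (row=5, col=7)

Answer: Final position: (row=5, col=7)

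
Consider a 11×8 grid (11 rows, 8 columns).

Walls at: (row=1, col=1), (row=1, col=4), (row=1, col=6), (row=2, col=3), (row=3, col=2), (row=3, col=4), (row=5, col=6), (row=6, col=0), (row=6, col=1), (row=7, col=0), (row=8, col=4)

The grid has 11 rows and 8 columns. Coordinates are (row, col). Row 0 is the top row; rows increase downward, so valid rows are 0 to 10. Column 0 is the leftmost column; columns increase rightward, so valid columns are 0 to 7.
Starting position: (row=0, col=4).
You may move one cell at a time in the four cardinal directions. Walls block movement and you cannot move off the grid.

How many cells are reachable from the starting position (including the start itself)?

BFS flood-fill from (row=0, col=4):
  Distance 0: (row=0, col=4)
  Distance 1: (row=0, col=3), (row=0, col=5)
  Distance 2: (row=0, col=2), (row=0, col=6), (row=1, col=3), (row=1, col=5)
  Distance 3: (row=0, col=1), (row=0, col=7), (row=1, col=2), (row=2, col=5)
  Distance 4: (row=0, col=0), (row=1, col=7), (row=2, col=2), (row=2, col=4), (row=2, col=6), (row=3, col=5)
  Distance 5: (row=1, col=0), (row=2, col=1), (row=2, col=7), (row=3, col=6), (row=4, col=5)
  Distance 6: (row=2, col=0), (row=3, col=1), (row=3, col=7), (row=4, col=4), (row=4, col=6), (row=5, col=5)
  Distance 7: (row=3, col=0), (row=4, col=1), (row=4, col=3), (row=4, col=7), (row=5, col=4), (row=6, col=5)
  Distance 8: (row=3, col=3), (row=4, col=0), (row=4, col=2), (row=5, col=1), (row=5, col=3), (row=5, col=7), (row=6, col=4), (row=6, col=6), (row=7, col=5)
  Distance 9: (row=5, col=0), (row=5, col=2), (row=6, col=3), (row=6, col=7), (row=7, col=4), (row=7, col=6), (row=8, col=5)
  Distance 10: (row=6, col=2), (row=7, col=3), (row=7, col=7), (row=8, col=6), (row=9, col=5)
  Distance 11: (row=7, col=2), (row=8, col=3), (row=8, col=7), (row=9, col=4), (row=9, col=6), (row=10, col=5)
  Distance 12: (row=7, col=1), (row=8, col=2), (row=9, col=3), (row=9, col=7), (row=10, col=4), (row=10, col=6)
  Distance 13: (row=8, col=1), (row=9, col=2), (row=10, col=3), (row=10, col=7)
  Distance 14: (row=8, col=0), (row=9, col=1), (row=10, col=2)
  Distance 15: (row=9, col=0), (row=10, col=1)
  Distance 16: (row=10, col=0)
Total reachable: 77 (grid has 77 open cells total)

Answer: Reachable cells: 77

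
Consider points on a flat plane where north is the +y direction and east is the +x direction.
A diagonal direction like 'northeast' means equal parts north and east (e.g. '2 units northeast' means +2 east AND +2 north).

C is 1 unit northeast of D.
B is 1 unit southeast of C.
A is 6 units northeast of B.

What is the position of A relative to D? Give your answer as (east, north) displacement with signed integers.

Answer: A is at (east=8, north=6) relative to D.

Derivation:
Place D at the origin (east=0, north=0).
  C is 1 unit northeast of D: delta (east=+1, north=+1); C at (east=1, north=1).
  B is 1 unit southeast of C: delta (east=+1, north=-1); B at (east=2, north=0).
  A is 6 units northeast of B: delta (east=+6, north=+6); A at (east=8, north=6).
Therefore A relative to D: (east=8, north=6).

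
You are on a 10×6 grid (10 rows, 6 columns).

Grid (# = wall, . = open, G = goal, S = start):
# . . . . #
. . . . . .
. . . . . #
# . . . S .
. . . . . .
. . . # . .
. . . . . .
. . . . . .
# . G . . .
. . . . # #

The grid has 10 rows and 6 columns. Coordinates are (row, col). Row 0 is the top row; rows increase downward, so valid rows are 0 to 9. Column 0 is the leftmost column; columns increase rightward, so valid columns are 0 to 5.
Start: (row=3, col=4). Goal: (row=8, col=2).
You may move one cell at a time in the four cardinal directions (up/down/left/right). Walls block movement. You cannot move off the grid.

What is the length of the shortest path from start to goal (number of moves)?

Answer: Shortest path length: 7

Derivation:
BFS from (row=3, col=4) until reaching (row=8, col=2):
  Distance 0: (row=3, col=4)
  Distance 1: (row=2, col=4), (row=3, col=3), (row=3, col=5), (row=4, col=4)
  Distance 2: (row=1, col=4), (row=2, col=3), (row=3, col=2), (row=4, col=3), (row=4, col=5), (row=5, col=4)
  Distance 3: (row=0, col=4), (row=1, col=3), (row=1, col=5), (row=2, col=2), (row=3, col=1), (row=4, col=2), (row=5, col=5), (row=6, col=4)
  Distance 4: (row=0, col=3), (row=1, col=2), (row=2, col=1), (row=4, col=1), (row=5, col=2), (row=6, col=3), (row=6, col=5), (row=7, col=4)
  Distance 5: (row=0, col=2), (row=1, col=1), (row=2, col=0), (row=4, col=0), (row=5, col=1), (row=6, col=2), (row=7, col=3), (row=7, col=5), (row=8, col=4)
  Distance 6: (row=0, col=1), (row=1, col=0), (row=5, col=0), (row=6, col=1), (row=7, col=2), (row=8, col=3), (row=8, col=5)
  Distance 7: (row=6, col=0), (row=7, col=1), (row=8, col=2), (row=9, col=3)  <- goal reached here
One shortest path (7 moves): (row=3, col=4) -> (row=3, col=3) -> (row=3, col=2) -> (row=4, col=2) -> (row=5, col=2) -> (row=6, col=2) -> (row=7, col=2) -> (row=8, col=2)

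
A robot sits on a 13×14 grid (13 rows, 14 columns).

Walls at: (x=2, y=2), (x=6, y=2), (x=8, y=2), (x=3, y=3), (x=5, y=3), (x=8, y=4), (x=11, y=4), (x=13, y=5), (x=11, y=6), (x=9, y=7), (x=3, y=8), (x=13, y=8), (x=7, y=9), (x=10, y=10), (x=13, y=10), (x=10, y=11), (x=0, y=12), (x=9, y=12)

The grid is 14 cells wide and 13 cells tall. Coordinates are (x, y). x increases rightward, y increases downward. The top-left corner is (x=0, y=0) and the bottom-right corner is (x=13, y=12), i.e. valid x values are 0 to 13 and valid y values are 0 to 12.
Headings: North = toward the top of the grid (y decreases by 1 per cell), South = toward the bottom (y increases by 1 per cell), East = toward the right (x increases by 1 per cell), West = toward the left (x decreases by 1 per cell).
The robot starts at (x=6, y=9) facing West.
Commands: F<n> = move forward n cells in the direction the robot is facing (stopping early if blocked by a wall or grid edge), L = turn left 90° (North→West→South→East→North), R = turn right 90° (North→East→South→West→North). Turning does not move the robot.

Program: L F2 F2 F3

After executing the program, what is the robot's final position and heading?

Start: (x=6, y=9), facing West
  L: turn left, now facing South
  F2: move forward 2, now at (x=6, y=11)
  F2: move forward 1/2 (blocked), now at (x=6, y=12)
  F3: move forward 0/3 (blocked), now at (x=6, y=12)
Final: (x=6, y=12), facing South

Answer: Final position: (x=6, y=12), facing South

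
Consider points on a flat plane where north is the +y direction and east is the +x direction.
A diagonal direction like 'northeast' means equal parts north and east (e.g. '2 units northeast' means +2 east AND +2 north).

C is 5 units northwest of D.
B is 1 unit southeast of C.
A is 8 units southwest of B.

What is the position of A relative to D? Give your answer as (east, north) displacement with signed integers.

Answer: A is at (east=-12, north=-4) relative to D.

Derivation:
Place D at the origin (east=0, north=0).
  C is 5 units northwest of D: delta (east=-5, north=+5); C at (east=-5, north=5).
  B is 1 unit southeast of C: delta (east=+1, north=-1); B at (east=-4, north=4).
  A is 8 units southwest of B: delta (east=-8, north=-8); A at (east=-12, north=-4).
Therefore A relative to D: (east=-12, north=-4).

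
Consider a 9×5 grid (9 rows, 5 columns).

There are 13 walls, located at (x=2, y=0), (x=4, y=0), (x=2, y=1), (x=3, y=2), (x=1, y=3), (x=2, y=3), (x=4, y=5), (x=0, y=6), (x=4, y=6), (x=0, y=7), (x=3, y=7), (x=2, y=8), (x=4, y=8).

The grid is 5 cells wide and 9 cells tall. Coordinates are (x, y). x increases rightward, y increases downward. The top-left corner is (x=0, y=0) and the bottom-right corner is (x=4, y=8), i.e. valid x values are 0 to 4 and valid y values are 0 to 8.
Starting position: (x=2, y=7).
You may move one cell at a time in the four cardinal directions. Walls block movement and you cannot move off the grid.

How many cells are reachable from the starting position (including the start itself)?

Answer: Reachable cells: 30

Derivation:
BFS flood-fill from (x=2, y=7):
  Distance 0: (x=2, y=7)
  Distance 1: (x=2, y=6), (x=1, y=7)
  Distance 2: (x=2, y=5), (x=1, y=6), (x=3, y=6), (x=1, y=8)
  Distance 3: (x=2, y=4), (x=1, y=5), (x=3, y=5), (x=0, y=8)
  Distance 4: (x=1, y=4), (x=3, y=4), (x=0, y=5)
  Distance 5: (x=3, y=3), (x=0, y=4), (x=4, y=4)
  Distance 6: (x=0, y=3), (x=4, y=3)
  Distance 7: (x=0, y=2), (x=4, y=2)
  Distance 8: (x=0, y=1), (x=4, y=1), (x=1, y=2)
  Distance 9: (x=0, y=0), (x=1, y=1), (x=3, y=1), (x=2, y=2)
  Distance 10: (x=1, y=0), (x=3, y=0)
Total reachable: 30 (grid has 32 open cells total)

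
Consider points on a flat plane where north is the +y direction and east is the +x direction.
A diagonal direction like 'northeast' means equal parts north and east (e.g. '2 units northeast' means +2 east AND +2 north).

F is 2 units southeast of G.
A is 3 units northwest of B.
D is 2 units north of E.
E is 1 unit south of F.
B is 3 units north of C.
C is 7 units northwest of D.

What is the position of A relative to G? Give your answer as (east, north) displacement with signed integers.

Place G at the origin (east=0, north=0).
  F is 2 units southeast of G: delta (east=+2, north=-2); F at (east=2, north=-2).
  E is 1 unit south of F: delta (east=+0, north=-1); E at (east=2, north=-3).
  D is 2 units north of E: delta (east=+0, north=+2); D at (east=2, north=-1).
  C is 7 units northwest of D: delta (east=-7, north=+7); C at (east=-5, north=6).
  B is 3 units north of C: delta (east=+0, north=+3); B at (east=-5, north=9).
  A is 3 units northwest of B: delta (east=-3, north=+3); A at (east=-8, north=12).
Therefore A relative to G: (east=-8, north=12).

Answer: A is at (east=-8, north=12) relative to G.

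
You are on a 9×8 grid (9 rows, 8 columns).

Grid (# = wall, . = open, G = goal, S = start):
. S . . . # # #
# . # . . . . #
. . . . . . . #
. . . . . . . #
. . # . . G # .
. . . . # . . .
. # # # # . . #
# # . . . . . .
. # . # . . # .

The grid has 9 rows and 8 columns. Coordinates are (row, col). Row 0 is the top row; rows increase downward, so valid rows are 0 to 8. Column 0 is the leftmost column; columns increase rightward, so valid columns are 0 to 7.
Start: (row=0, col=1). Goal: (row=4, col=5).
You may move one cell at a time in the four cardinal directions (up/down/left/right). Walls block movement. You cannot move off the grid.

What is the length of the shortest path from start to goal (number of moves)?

BFS from (row=0, col=1) until reaching (row=4, col=5):
  Distance 0: (row=0, col=1)
  Distance 1: (row=0, col=0), (row=0, col=2), (row=1, col=1)
  Distance 2: (row=0, col=3), (row=2, col=1)
  Distance 3: (row=0, col=4), (row=1, col=3), (row=2, col=0), (row=2, col=2), (row=3, col=1)
  Distance 4: (row=1, col=4), (row=2, col=3), (row=3, col=0), (row=3, col=2), (row=4, col=1)
  Distance 5: (row=1, col=5), (row=2, col=4), (row=3, col=3), (row=4, col=0), (row=5, col=1)
  Distance 6: (row=1, col=6), (row=2, col=5), (row=3, col=4), (row=4, col=3), (row=5, col=0), (row=5, col=2)
  Distance 7: (row=2, col=6), (row=3, col=5), (row=4, col=4), (row=5, col=3), (row=6, col=0)
  Distance 8: (row=3, col=6), (row=4, col=5)  <- goal reached here
One shortest path (8 moves): (row=0, col=1) -> (row=0, col=2) -> (row=0, col=3) -> (row=0, col=4) -> (row=1, col=4) -> (row=1, col=5) -> (row=2, col=5) -> (row=3, col=5) -> (row=4, col=5)

Answer: Shortest path length: 8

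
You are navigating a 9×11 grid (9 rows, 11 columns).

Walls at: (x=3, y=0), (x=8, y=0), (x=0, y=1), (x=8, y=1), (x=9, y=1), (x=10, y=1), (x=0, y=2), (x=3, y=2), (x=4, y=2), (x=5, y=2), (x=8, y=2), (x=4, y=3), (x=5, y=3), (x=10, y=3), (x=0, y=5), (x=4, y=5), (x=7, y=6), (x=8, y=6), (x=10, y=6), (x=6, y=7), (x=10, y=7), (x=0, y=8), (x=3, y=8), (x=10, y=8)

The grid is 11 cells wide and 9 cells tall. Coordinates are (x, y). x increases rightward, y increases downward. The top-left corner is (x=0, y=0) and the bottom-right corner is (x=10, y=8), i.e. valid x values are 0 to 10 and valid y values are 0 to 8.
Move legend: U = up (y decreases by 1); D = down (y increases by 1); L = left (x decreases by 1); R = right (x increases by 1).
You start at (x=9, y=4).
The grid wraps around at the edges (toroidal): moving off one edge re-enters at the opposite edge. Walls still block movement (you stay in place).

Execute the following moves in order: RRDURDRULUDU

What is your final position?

Answer: Final position: (x=1, y=2)

Derivation:
Start: (x=9, y=4)
  R (right): (x=9, y=4) -> (x=10, y=4)
  R (right): (x=10, y=4) -> (x=0, y=4)
  D (down): blocked, stay at (x=0, y=4)
  U (up): (x=0, y=4) -> (x=0, y=3)
  R (right): (x=0, y=3) -> (x=1, y=3)
  D (down): (x=1, y=3) -> (x=1, y=4)
  R (right): (x=1, y=4) -> (x=2, y=4)
  U (up): (x=2, y=4) -> (x=2, y=3)
  L (left): (x=2, y=3) -> (x=1, y=3)
  U (up): (x=1, y=3) -> (x=1, y=2)
  D (down): (x=1, y=2) -> (x=1, y=3)
  U (up): (x=1, y=3) -> (x=1, y=2)
Final: (x=1, y=2)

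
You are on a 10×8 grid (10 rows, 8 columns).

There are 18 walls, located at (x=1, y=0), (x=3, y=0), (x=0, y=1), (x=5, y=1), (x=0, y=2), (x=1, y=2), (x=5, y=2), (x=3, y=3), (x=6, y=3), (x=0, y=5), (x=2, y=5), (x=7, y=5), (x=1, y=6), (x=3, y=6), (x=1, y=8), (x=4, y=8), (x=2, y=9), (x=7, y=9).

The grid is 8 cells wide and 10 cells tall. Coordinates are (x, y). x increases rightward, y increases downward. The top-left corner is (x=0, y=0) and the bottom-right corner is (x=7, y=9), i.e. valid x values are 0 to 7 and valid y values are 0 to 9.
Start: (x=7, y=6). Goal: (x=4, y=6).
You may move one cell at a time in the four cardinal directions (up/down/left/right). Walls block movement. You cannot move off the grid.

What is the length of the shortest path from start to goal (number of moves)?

BFS from (x=7, y=6) until reaching (x=4, y=6):
  Distance 0: (x=7, y=6)
  Distance 1: (x=6, y=6), (x=7, y=7)
  Distance 2: (x=6, y=5), (x=5, y=6), (x=6, y=7), (x=7, y=8)
  Distance 3: (x=6, y=4), (x=5, y=5), (x=4, y=6), (x=5, y=7), (x=6, y=8)  <- goal reached here
One shortest path (3 moves): (x=7, y=6) -> (x=6, y=6) -> (x=5, y=6) -> (x=4, y=6)

Answer: Shortest path length: 3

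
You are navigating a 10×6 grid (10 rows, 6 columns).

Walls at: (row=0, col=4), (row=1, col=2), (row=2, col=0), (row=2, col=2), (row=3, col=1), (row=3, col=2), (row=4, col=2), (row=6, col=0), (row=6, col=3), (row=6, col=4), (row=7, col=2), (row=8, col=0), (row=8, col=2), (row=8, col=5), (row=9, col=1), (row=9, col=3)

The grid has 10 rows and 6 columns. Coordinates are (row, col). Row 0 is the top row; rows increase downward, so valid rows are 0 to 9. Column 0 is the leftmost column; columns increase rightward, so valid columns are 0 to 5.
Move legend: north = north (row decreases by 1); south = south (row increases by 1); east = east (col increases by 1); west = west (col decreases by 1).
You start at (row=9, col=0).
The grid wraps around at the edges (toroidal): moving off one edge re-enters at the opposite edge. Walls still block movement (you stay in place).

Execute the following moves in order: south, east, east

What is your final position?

Answer: Final position: (row=0, col=2)

Derivation:
Start: (row=9, col=0)
  south (south): (row=9, col=0) -> (row=0, col=0)
  east (east): (row=0, col=0) -> (row=0, col=1)
  east (east): (row=0, col=1) -> (row=0, col=2)
Final: (row=0, col=2)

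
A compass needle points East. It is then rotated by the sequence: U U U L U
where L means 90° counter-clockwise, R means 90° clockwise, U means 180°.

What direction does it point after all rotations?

Start: East
  U (U-turn (180°)) -> West
  U (U-turn (180°)) -> East
  U (U-turn (180°)) -> West
  L (left (90° counter-clockwise)) -> South
  U (U-turn (180°)) -> North
Final: North

Answer: Final heading: North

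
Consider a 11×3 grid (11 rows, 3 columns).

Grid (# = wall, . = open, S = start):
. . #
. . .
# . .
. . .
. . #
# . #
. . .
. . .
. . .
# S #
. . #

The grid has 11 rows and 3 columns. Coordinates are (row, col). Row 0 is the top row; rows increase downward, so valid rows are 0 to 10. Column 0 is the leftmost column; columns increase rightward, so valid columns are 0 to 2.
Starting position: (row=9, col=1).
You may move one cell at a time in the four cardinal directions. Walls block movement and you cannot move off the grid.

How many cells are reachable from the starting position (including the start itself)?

BFS flood-fill from (row=9, col=1):
  Distance 0: (row=9, col=1)
  Distance 1: (row=8, col=1), (row=10, col=1)
  Distance 2: (row=7, col=1), (row=8, col=0), (row=8, col=2), (row=10, col=0)
  Distance 3: (row=6, col=1), (row=7, col=0), (row=7, col=2)
  Distance 4: (row=5, col=1), (row=6, col=0), (row=6, col=2)
  Distance 5: (row=4, col=1)
  Distance 6: (row=3, col=1), (row=4, col=0)
  Distance 7: (row=2, col=1), (row=3, col=0), (row=3, col=2)
  Distance 8: (row=1, col=1), (row=2, col=2)
  Distance 9: (row=0, col=1), (row=1, col=0), (row=1, col=2)
  Distance 10: (row=0, col=0)
Total reachable: 25 (grid has 25 open cells total)

Answer: Reachable cells: 25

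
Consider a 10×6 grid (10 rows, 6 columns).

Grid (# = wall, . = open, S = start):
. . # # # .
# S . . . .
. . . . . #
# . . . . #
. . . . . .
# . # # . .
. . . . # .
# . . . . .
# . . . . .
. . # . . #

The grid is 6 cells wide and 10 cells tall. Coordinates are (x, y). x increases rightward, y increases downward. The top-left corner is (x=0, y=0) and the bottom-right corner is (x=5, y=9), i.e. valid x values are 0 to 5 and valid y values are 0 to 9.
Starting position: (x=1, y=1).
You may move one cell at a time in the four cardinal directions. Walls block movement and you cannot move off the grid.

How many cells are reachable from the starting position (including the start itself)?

BFS flood-fill from (x=1, y=1):
  Distance 0: (x=1, y=1)
  Distance 1: (x=1, y=0), (x=2, y=1), (x=1, y=2)
  Distance 2: (x=0, y=0), (x=3, y=1), (x=0, y=2), (x=2, y=2), (x=1, y=3)
  Distance 3: (x=4, y=1), (x=3, y=2), (x=2, y=3), (x=1, y=4)
  Distance 4: (x=5, y=1), (x=4, y=2), (x=3, y=3), (x=0, y=4), (x=2, y=4), (x=1, y=5)
  Distance 5: (x=5, y=0), (x=4, y=3), (x=3, y=4), (x=1, y=6)
  Distance 6: (x=4, y=4), (x=0, y=6), (x=2, y=6), (x=1, y=7)
  Distance 7: (x=5, y=4), (x=4, y=5), (x=3, y=6), (x=2, y=7), (x=1, y=8)
  Distance 8: (x=5, y=5), (x=3, y=7), (x=2, y=8), (x=1, y=9)
  Distance 9: (x=5, y=6), (x=4, y=7), (x=3, y=8), (x=0, y=9)
  Distance 10: (x=5, y=7), (x=4, y=8), (x=3, y=9)
  Distance 11: (x=5, y=8), (x=4, y=9)
Total reachable: 45 (grid has 45 open cells total)

Answer: Reachable cells: 45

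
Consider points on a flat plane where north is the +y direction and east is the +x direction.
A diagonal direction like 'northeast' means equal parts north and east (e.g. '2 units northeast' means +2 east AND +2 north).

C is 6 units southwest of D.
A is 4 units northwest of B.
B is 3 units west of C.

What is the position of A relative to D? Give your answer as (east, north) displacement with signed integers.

Answer: A is at (east=-13, north=-2) relative to D.

Derivation:
Place D at the origin (east=0, north=0).
  C is 6 units southwest of D: delta (east=-6, north=-6); C at (east=-6, north=-6).
  B is 3 units west of C: delta (east=-3, north=+0); B at (east=-9, north=-6).
  A is 4 units northwest of B: delta (east=-4, north=+4); A at (east=-13, north=-2).
Therefore A relative to D: (east=-13, north=-2).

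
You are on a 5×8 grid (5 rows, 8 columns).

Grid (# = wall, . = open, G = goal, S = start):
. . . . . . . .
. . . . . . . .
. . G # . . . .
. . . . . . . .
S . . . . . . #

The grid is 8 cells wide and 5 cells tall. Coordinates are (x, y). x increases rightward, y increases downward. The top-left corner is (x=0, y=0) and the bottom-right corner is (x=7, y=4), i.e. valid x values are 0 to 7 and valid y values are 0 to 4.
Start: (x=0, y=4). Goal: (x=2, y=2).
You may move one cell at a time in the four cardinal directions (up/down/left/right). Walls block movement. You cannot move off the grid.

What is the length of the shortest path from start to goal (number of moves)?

Answer: Shortest path length: 4

Derivation:
BFS from (x=0, y=4) until reaching (x=2, y=2):
  Distance 0: (x=0, y=4)
  Distance 1: (x=0, y=3), (x=1, y=4)
  Distance 2: (x=0, y=2), (x=1, y=3), (x=2, y=4)
  Distance 3: (x=0, y=1), (x=1, y=2), (x=2, y=3), (x=3, y=4)
  Distance 4: (x=0, y=0), (x=1, y=1), (x=2, y=2), (x=3, y=3), (x=4, y=4)  <- goal reached here
One shortest path (4 moves): (x=0, y=4) -> (x=1, y=4) -> (x=2, y=4) -> (x=2, y=3) -> (x=2, y=2)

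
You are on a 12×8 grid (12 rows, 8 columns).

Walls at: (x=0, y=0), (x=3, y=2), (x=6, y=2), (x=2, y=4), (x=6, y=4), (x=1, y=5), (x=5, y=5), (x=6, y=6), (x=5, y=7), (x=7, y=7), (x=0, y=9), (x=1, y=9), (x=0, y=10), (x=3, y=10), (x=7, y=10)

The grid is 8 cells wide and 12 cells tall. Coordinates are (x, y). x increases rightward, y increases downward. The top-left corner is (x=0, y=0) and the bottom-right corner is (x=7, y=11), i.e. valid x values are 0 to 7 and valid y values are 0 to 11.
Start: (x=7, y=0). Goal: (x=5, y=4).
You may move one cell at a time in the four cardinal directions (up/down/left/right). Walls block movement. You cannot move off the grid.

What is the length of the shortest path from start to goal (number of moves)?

BFS from (x=7, y=0) until reaching (x=5, y=4):
  Distance 0: (x=7, y=0)
  Distance 1: (x=6, y=0), (x=7, y=1)
  Distance 2: (x=5, y=0), (x=6, y=1), (x=7, y=2)
  Distance 3: (x=4, y=0), (x=5, y=1), (x=7, y=3)
  Distance 4: (x=3, y=0), (x=4, y=1), (x=5, y=2), (x=6, y=3), (x=7, y=4)
  Distance 5: (x=2, y=0), (x=3, y=1), (x=4, y=2), (x=5, y=3), (x=7, y=5)
  Distance 6: (x=1, y=0), (x=2, y=1), (x=4, y=3), (x=5, y=4), (x=6, y=5), (x=7, y=6)  <- goal reached here
One shortest path (6 moves): (x=7, y=0) -> (x=6, y=0) -> (x=5, y=0) -> (x=5, y=1) -> (x=5, y=2) -> (x=5, y=3) -> (x=5, y=4)

Answer: Shortest path length: 6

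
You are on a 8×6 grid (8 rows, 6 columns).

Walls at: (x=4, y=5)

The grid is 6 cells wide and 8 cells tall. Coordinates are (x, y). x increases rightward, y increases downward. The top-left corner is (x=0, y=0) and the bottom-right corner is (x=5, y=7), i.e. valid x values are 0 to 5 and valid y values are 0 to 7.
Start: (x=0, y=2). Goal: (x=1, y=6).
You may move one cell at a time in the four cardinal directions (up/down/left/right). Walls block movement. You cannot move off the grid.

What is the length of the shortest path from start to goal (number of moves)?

BFS from (x=0, y=2) until reaching (x=1, y=6):
  Distance 0: (x=0, y=2)
  Distance 1: (x=0, y=1), (x=1, y=2), (x=0, y=3)
  Distance 2: (x=0, y=0), (x=1, y=1), (x=2, y=2), (x=1, y=3), (x=0, y=4)
  Distance 3: (x=1, y=0), (x=2, y=1), (x=3, y=2), (x=2, y=3), (x=1, y=4), (x=0, y=5)
  Distance 4: (x=2, y=0), (x=3, y=1), (x=4, y=2), (x=3, y=3), (x=2, y=4), (x=1, y=5), (x=0, y=6)
  Distance 5: (x=3, y=0), (x=4, y=1), (x=5, y=2), (x=4, y=3), (x=3, y=4), (x=2, y=5), (x=1, y=6), (x=0, y=7)  <- goal reached here
One shortest path (5 moves): (x=0, y=2) -> (x=1, y=2) -> (x=1, y=3) -> (x=1, y=4) -> (x=1, y=5) -> (x=1, y=6)

Answer: Shortest path length: 5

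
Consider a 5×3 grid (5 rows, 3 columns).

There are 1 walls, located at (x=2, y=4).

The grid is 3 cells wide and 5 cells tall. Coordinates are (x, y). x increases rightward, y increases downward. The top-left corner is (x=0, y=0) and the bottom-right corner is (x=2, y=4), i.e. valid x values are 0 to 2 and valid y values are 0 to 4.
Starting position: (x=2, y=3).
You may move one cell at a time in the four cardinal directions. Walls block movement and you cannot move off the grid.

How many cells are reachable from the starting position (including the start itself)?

Answer: Reachable cells: 14

Derivation:
BFS flood-fill from (x=2, y=3):
  Distance 0: (x=2, y=3)
  Distance 1: (x=2, y=2), (x=1, y=3)
  Distance 2: (x=2, y=1), (x=1, y=2), (x=0, y=3), (x=1, y=4)
  Distance 3: (x=2, y=0), (x=1, y=1), (x=0, y=2), (x=0, y=4)
  Distance 4: (x=1, y=0), (x=0, y=1)
  Distance 5: (x=0, y=0)
Total reachable: 14 (grid has 14 open cells total)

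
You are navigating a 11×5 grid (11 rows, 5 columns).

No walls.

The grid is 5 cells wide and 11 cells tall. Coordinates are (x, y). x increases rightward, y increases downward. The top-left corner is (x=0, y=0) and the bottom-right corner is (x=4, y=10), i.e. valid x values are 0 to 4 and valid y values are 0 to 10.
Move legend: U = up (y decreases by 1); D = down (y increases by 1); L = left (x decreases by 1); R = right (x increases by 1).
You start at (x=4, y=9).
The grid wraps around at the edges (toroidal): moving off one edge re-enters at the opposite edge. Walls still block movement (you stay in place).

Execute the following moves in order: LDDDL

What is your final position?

Answer: Final position: (x=2, y=1)

Derivation:
Start: (x=4, y=9)
  L (left): (x=4, y=9) -> (x=3, y=9)
  D (down): (x=3, y=9) -> (x=3, y=10)
  D (down): (x=3, y=10) -> (x=3, y=0)
  D (down): (x=3, y=0) -> (x=3, y=1)
  L (left): (x=3, y=1) -> (x=2, y=1)
Final: (x=2, y=1)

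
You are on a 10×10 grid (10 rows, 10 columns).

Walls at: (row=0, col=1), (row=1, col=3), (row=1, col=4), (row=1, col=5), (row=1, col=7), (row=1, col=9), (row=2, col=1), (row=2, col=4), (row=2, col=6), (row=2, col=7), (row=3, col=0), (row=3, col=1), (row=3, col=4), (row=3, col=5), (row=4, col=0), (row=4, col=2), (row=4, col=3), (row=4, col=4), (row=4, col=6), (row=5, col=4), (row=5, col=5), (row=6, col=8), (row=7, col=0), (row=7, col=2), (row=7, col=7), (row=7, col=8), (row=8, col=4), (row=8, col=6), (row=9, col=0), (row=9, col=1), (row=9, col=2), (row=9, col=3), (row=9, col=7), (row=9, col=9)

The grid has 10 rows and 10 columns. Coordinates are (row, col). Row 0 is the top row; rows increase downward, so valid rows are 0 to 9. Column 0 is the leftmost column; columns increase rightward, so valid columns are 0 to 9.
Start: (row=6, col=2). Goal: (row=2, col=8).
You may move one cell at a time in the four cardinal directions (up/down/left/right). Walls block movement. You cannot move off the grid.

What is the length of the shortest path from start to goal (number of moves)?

BFS from (row=6, col=2) until reaching (row=2, col=8):
  Distance 0: (row=6, col=2)
  Distance 1: (row=5, col=2), (row=6, col=1), (row=6, col=3)
  Distance 2: (row=5, col=1), (row=5, col=3), (row=6, col=0), (row=6, col=4), (row=7, col=1), (row=7, col=3)
  Distance 3: (row=4, col=1), (row=5, col=0), (row=6, col=5), (row=7, col=4), (row=8, col=1), (row=8, col=3)
  Distance 4: (row=6, col=6), (row=7, col=5), (row=8, col=0), (row=8, col=2)
  Distance 5: (row=5, col=6), (row=6, col=7), (row=7, col=6), (row=8, col=5)
  Distance 6: (row=5, col=7), (row=9, col=5)
  Distance 7: (row=4, col=7), (row=5, col=8), (row=9, col=4), (row=9, col=6)
  Distance 8: (row=3, col=7), (row=4, col=8), (row=5, col=9)
  Distance 9: (row=3, col=6), (row=3, col=8), (row=4, col=9), (row=6, col=9)
  Distance 10: (row=2, col=8), (row=3, col=9), (row=7, col=9)  <- goal reached here
One shortest path (10 moves): (row=6, col=2) -> (row=6, col=3) -> (row=6, col=4) -> (row=6, col=5) -> (row=6, col=6) -> (row=6, col=7) -> (row=5, col=7) -> (row=5, col=8) -> (row=4, col=8) -> (row=3, col=8) -> (row=2, col=8)

Answer: Shortest path length: 10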